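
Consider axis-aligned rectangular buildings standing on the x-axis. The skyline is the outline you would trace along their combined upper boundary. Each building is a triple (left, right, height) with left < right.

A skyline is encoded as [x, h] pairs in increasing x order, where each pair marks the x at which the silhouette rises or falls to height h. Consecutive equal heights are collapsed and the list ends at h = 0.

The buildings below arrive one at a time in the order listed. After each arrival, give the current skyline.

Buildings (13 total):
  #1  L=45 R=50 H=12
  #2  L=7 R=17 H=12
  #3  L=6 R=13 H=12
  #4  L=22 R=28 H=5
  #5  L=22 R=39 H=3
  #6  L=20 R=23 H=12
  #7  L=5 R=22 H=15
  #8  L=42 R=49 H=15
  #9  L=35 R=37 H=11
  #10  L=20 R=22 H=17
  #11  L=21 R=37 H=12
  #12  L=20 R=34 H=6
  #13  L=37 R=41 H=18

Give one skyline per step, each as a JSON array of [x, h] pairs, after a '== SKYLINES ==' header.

== SKYLINES ==
[[45,12],[50,0]]
[[7,12],[17,0],[45,12],[50,0]]
[[6,12],[17,0],[45,12],[50,0]]
[[6,12],[17,0],[22,5],[28,0],[45,12],[50,0]]
[[6,12],[17,0],[22,5],[28,3],[39,0],[45,12],[50,0]]
[[6,12],[17,0],[20,12],[23,5],[28,3],[39,0],[45,12],[50,0]]
[[5,15],[22,12],[23,5],[28,3],[39,0],[45,12],[50,0]]
[[5,15],[22,12],[23,5],[28,3],[39,0],[42,15],[49,12],[50,0]]
[[5,15],[22,12],[23,5],[28,3],[35,11],[37,3],[39,0],[42,15],[49,12],[50,0]]
[[5,15],[20,17],[22,12],[23,5],[28,3],[35,11],[37,3],[39,0],[42,15],[49,12],[50,0]]
[[5,15],[20,17],[22,12],[37,3],[39,0],[42,15],[49,12],[50,0]]
[[5,15],[20,17],[22,12],[37,3],[39,0],[42,15],[49,12],[50,0]]
[[5,15],[20,17],[22,12],[37,18],[41,0],[42,15],[49,12],[50,0]]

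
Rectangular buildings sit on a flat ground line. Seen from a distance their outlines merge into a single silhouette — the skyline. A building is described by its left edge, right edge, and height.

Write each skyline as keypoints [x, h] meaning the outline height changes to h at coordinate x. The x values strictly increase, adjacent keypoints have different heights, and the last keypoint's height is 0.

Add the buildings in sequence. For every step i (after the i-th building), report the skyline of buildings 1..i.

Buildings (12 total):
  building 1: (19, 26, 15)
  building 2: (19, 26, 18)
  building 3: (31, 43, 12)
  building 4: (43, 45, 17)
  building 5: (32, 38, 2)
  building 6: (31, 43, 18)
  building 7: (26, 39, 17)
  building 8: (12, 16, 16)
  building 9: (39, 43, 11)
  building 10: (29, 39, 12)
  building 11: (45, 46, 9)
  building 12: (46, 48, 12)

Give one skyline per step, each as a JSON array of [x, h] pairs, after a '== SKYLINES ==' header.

== SKYLINES ==
[[19,15],[26,0]]
[[19,18],[26,0]]
[[19,18],[26,0],[31,12],[43,0]]
[[19,18],[26,0],[31,12],[43,17],[45,0]]
[[19,18],[26,0],[31,12],[43,17],[45,0]]
[[19,18],[26,0],[31,18],[43,17],[45,0]]
[[19,18],[26,17],[31,18],[43,17],[45,0]]
[[12,16],[16,0],[19,18],[26,17],[31,18],[43,17],[45,0]]
[[12,16],[16,0],[19,18],[26,17],[31,18],[43,17],[45,0]]
[[12,16],[16,0],[19,18],[26,17],[31,18],[43,17],[45,0]]
[[12,16],[16,0],[19,18],[26,17],[31,18],[43,17],[45,9],[46,0]]
[[12,16],[16,0],[19,18],[26,17],[31,18],[43,17],[45,9],[46,12],[48,0]]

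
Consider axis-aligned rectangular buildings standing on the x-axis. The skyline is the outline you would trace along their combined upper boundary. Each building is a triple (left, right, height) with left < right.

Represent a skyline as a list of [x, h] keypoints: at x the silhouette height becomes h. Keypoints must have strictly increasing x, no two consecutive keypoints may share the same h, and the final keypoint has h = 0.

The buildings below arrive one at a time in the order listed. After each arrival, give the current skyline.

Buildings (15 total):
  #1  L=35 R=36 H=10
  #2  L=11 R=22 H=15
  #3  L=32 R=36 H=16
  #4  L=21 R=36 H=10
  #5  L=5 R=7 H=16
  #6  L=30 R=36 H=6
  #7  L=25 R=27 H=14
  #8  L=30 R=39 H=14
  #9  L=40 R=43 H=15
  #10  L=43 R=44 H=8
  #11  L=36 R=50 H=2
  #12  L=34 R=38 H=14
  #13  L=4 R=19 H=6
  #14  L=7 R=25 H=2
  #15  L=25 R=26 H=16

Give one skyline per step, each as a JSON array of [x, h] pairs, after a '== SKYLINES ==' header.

== SKYLINES ==
[[35,10],[36,0]]
[[11,15],[22,0],[35,10],[36,0]]
[[11,15],[22,0],[32,16],[36,0]]
[[11,15],[22,10],[32,16],[36,0]]
[[5,16],[7,0],[11,15],[22,10],[32,16],[36,0]]
[[5,16],[7,0],[11,15],[22,10],[32,16],[36,0]]
[[5,16],[7,0],[11,15],[22,10],[25,14],[27,10],[32,16],[36,0]]
[[5,16],[7,0],[11,15],[22,10],[25,14],[27,10],[30,14],[32,16],[36,14],[39,0]]
[[5,16],[7,0],[11,15],[22,10],[25,14],[27,10],[30,14],[32,16],[36,14],[39,0],[40,15],[43,0]]
[[5,16],[7,0],[11,15],[22,10],[25,14],[27,10],[30,14],[32,16],[36,14],[39,0],[40,15],[43,8],[44,0]]
[[5,16],[7,0],[11,15],[22,10],[25,14],[27,10],[30,14],[32,16],[36,14],[39,2],[40,15],[43,8],[44,2],[50,0]]
[[5,16],[7,0],[11,15],[22,10],[25,14],[27,10],[30,14],[32,16],[36,14],[39,2],[40,15],[43,8],[44,2],[50,0]]
[[4,6],[5,16],[7,6],[11,15],[22,10],[25,14],[27,10],[30,14],[32,16],[36,14],[39,2],[40,15],[43,8],[44,2],[50,0]]
[[4,6],[5,16],[7,6],[11,15],[22,10],[25,14],[27,10],[30,14],[32,16],[36,14],[39,2],[40,15],[43,8],[44,2],[50,0]]
[[4,6],[5,16],[7,6],[11,15],[22,10],[25,16],[26,14],[27,10],[30,14],[32,16],[36,14],[39,2],[40,15],[43,8],[44,2],[50,0]]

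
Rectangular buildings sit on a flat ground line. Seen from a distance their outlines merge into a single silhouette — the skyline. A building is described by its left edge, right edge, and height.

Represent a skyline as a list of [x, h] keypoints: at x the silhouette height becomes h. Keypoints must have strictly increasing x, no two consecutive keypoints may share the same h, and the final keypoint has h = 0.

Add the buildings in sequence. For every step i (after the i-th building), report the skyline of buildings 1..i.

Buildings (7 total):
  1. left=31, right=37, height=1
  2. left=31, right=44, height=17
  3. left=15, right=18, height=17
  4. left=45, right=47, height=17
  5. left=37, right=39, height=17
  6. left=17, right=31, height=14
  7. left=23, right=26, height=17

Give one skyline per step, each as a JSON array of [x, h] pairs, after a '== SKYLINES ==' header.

== SKYLINES ==
[[31,1],[37,0]]
[[31,17],[44,0]]
[[15,17],[18,0],[31,17],[44,0]]
[[15,17],[18,0],[31,17],[44,0],[45,17],[47,0]]
[[15,17],[18,0],[31,17],[44,0],[45,17],[47,0]]
[[15,17],[18,14],[31,17],[44,0],[45,17],[47,0]]
[[15,17],[18,14],[23,17],[26,14],[31,17],[44,0],[45,17],[47,0]]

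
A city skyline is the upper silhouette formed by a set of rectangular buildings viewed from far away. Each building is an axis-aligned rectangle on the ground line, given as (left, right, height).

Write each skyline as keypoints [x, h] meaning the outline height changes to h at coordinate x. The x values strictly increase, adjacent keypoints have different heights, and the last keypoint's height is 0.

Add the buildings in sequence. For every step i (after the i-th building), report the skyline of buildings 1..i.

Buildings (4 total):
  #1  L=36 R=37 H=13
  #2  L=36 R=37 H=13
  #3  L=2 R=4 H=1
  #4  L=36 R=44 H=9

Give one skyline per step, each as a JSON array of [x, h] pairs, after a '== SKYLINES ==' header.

== SKYLINES ==
[[36,13],[37,0]]
[[36,13],[37,0]]
[[2,1],[4,0],[36,13],[37,0]]
[[2,1],[4,0],[36,13],[37,9],[44,0]]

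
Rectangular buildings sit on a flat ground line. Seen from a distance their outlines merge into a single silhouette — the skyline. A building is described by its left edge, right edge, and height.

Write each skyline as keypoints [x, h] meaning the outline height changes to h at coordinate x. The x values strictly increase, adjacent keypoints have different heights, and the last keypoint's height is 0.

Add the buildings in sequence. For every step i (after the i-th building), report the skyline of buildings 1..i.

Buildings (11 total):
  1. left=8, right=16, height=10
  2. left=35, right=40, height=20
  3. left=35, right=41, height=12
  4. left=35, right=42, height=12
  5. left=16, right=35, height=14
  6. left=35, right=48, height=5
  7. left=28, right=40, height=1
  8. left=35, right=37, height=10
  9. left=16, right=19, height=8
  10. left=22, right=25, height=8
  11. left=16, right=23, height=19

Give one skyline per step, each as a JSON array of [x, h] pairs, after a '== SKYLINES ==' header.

== SKYLINES ==
[[8,10],[16,0]]
[[8,10],[16,0],[35,20],[40,0]]
[[8,10],[16,0],[35,20],[40,12],[41,0]]
[[8,10],[16,0],[35,20],[40,12],[42,0]]
[[8,10],[16,14],[35,20],[40,12],[42,0]]
[[8,10],[16,14],[35,20],[40,12],[42,5],[48,0]]
[[8,10],[16,14],[35,20],[40,12],[42,5],[48,0]]
[[8,10],[16,14],[35,20],[40,12],[42,5],[48,0]]
[[8,10],[16,14],[35,20],[40,12],[42,5],[48,0]]
[[8,10],[16,14],[35,20],[40,12],[42,5],[48,0]]
[[8,10],[16,19],[23,14],[35,20],[40,12],[42,5],[48,0]]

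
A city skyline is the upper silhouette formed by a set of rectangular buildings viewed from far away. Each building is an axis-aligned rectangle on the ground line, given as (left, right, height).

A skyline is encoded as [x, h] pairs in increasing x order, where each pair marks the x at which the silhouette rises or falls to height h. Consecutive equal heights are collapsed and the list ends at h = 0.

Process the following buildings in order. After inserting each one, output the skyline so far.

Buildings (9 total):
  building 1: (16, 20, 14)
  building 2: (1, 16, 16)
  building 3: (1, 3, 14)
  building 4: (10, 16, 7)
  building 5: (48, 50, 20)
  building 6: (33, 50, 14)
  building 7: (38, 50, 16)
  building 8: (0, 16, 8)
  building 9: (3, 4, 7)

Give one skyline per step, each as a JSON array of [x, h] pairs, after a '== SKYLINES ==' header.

== SKYLINES ==
[[16,14],[20,0]]
[[1,16],[16,14],[20,0]]
[[1,16],[16,14],[20,0]]
[[1,16],[16,14],[20,0]]
[[1,16],[16,14],[20,0],[48,20],[50,0]]
[[1,16],[16,14],[20,0],[33,14],[48,20],[50,0]]
[[1,16],[16,14],[20,0],[33,14],[38,16],[48,20],[50,0]]
[[0,8],[1,16],[16,14],[20,0],[33,14],[38,16],[48,20],[50,0]]
[[0,8],[1,16],[16,14],[20,0],[33,14],[38,16],[48,20],[50,0]]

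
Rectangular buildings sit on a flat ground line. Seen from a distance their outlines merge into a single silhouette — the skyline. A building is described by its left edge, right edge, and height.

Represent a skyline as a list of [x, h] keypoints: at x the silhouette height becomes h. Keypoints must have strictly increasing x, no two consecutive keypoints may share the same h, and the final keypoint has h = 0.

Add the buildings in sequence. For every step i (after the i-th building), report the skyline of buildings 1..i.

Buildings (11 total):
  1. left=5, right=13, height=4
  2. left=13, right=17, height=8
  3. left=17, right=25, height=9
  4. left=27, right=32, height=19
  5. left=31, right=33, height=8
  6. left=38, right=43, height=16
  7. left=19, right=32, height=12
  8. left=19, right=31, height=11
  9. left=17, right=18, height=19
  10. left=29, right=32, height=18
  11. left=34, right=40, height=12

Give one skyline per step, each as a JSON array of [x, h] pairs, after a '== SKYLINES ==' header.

== SKYLINES ==
[[5,4],[13,0]]
[[5,4],[13,8],[17,0]]
[[5,4],[13,8],[17,9],[25,0]]
[[5,4],[13,8],[17,9],[25,0],[27,19],[32,0]]
[[5,4],[13,8],[17,9],[25,0],[27,19],[32,8],[33,0]]
[[5,4],[13,8],[17,9],[25,0],[27,19],[32,8],[33,0],[38,16],[43,0]]
[[5,4],[13,8],[17,9],[19,12],[27,19],[32,8],[33,0],[38,16],[43,0]]
[[5,4],[13,8],[17,9],[19,12],[27,19],[32,8],[33,0],[38,16],[43,0]]
[[5,4],[13,8],[17,19],[18,9],[19,12],[27,19],[32,8],[33,0],[38,16],[43,0]]
[[5,4],[13,8],[17,19],[18,9],[19,12],[27,19],[32,8],[33,0],[38,16],[43,0]]
[[5,4],[13,8],[17,19],[18,9],[19,12],[27,19],[32,8],[33,0],[34,12],[38,16],[43,0]]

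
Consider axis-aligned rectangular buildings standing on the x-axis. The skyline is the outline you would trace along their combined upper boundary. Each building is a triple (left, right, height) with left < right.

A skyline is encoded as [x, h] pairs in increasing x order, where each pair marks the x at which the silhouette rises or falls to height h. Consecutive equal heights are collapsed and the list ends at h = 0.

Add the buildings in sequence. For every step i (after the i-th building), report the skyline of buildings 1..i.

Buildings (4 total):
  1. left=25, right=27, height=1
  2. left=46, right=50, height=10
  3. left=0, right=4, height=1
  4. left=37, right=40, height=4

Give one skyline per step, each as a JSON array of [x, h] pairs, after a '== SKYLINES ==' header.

== SKYLINES ==
[[25,1],[27,0]]
[[25,1],[27,0],[46,10],[50,0]]
[[0,1],[4,0],[25,1],[27,0],[46,10],[50,0]]
[[0,1],[4,0],[25,1],[27,0],[37,4],[40,0],[46,10],[50,0]]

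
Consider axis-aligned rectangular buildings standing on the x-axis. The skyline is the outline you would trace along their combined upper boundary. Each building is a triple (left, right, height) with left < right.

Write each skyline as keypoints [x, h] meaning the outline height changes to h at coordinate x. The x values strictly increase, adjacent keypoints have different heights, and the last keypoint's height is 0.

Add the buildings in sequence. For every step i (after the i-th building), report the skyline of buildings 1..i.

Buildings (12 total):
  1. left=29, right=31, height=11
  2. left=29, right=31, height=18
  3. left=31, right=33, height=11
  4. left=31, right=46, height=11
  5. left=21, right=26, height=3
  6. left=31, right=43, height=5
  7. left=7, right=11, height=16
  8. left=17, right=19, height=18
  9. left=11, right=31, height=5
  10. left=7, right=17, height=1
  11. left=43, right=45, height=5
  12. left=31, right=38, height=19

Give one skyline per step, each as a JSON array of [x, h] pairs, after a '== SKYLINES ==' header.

== SKYLINES ==
[[29,11],[31,0]]
[[29,18],[31,0]]
[[29,18],[31,11],[33,0]]
[[29,18],[31,11],[46,0]]
[[21,3],[26,0],[29,18],[31,11],[46,0]]
[[21,3],[26,0],[29,18],[31,11],[46,0]]
[[7,16],[11,0],[21,3],[26,0],[29,18],[31,11],[46,0]]
[[7,16],[11,0],[17,18],[19,0],[21,3],[26,0],[29,18],[31,11],[46,0]]
[[7,16],[11,5],[17,18],[19,5],[29,18],[31,11],[46,0]]
[[7,16],[11,5],[17,18],[19,5],[29,18],[31,11],[46,0]]
[[7,16],[11,5],[17,18],[19,5],[29,18],[31,11],[46,0]]
[[7,16],[11,5],[17,18],[19,5],[29,18],[31,19],[38,11],[46,0]]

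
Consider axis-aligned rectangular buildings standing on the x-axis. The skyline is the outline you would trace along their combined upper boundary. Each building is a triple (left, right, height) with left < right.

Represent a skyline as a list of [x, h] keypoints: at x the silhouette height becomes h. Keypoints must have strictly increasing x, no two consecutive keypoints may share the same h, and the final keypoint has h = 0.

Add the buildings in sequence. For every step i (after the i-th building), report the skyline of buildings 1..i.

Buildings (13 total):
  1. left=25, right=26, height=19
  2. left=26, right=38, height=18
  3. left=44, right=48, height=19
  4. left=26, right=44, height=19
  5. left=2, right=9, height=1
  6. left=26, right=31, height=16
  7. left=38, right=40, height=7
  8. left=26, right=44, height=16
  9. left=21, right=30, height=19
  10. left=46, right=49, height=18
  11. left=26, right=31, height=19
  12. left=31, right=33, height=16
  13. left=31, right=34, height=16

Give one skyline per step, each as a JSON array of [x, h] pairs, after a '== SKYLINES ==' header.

== SKYLINES ==
[[25,19],[26,0]]
[[25,19],[26,18],[38,0]]
[[25,19],[26,18],[38,0],[44,19],[48,0]]
[[25,19],[48,0]]
[[2,1],[9,0],[25,19],[48,0]]
[[2,1],[9,0],[25,19],[48,0]]
[[2,1],[9,0],[25,19],[48,0]]
[[2,1],[9,0],[25,19],[48,0]]
[[2,1],[9,0],[21,19],[48,0]]
[[2,1],[9,0],[21,19],[48,18],[49,0]]
[[2,1],[9,0],[21,19],[48,18],[49,0]]
[[2,1],[9,0],[21,19],[48,18],[49,0]]
[[2,1],[9,0],[21,19],[48,18],[49,0]]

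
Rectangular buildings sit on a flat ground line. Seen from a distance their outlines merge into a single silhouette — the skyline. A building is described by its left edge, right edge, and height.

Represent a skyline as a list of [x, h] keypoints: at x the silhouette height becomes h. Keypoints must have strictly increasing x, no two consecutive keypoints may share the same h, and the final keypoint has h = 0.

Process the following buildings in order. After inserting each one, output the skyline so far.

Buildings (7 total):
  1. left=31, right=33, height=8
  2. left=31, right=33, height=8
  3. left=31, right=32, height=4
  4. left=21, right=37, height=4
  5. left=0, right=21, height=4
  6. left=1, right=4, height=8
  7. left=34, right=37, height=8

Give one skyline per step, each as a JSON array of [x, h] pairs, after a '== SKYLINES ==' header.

== SKYLINES ==
[[31,8],[33,0]]
[[31,8],[33,0]]
[[31,8],[33,0]]
[[21,4],[31,8],[33,4],[37,0]]
[[0,4],[31,8],[33,4],[37,0]]
[[0,4],[1,8],[4,4],[31,8],[33,4],[37,0]]
[[0,4],[1,8],[4,4],[31,8],[33,4],[34,8],[37,0]]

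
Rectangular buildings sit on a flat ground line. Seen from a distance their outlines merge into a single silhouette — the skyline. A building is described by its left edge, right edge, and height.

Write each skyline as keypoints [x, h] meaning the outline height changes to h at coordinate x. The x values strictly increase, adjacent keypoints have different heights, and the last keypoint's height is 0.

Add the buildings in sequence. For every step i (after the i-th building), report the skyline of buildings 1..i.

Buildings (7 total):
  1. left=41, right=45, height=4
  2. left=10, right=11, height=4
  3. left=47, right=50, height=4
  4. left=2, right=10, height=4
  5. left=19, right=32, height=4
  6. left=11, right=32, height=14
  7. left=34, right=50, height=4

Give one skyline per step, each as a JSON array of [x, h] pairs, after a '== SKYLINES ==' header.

== SKYLINES ==
[[41,4],[45,0]]
[[10,4],[11,0],[41,4],[45,0]]
[[10,4],[11,0],[41,4],[45,0],[47,4],[50,0]]
[[2,4],[11,0],[41,4],[45,0],[47,4],[50,0]]
[[2,4],[11,0],[19,4],[32,0],[41,4],[45,0],[47,4],[50,0]]
[[2,4],[11,14],[32,0],[41,4],[45,0],[47,4],[50,0]]
[[2,4],[11,14],[32,0],[34,4],[50,0]]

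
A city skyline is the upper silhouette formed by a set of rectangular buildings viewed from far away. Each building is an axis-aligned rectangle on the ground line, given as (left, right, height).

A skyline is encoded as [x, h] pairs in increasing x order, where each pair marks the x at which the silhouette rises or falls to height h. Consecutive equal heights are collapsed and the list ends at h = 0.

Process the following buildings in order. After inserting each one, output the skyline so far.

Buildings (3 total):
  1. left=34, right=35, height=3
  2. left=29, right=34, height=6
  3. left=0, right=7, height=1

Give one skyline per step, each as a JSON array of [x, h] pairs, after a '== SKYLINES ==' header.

== SKYLINES ==
[[34,3],[35,0]]
[[29,6],[34,3],[35,0]]
[[0,1],[7,0],[29,6],[34,3],[35,0]]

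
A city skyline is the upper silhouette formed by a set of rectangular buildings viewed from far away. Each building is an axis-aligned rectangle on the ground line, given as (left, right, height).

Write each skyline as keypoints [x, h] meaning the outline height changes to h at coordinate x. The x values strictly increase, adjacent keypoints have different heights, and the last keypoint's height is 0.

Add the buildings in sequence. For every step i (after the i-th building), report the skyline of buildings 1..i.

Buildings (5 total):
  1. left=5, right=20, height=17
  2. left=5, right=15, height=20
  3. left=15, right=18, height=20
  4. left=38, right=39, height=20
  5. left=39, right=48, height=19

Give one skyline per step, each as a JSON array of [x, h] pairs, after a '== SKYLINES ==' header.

== SKYLINES ==
[[5,17],[20,0]]
[[5,20],[15,17],[20,0]]
[[5,20],[18,17],[20,0]]
[[5,20],[18,17],[20,0],[38,20],[39,0]]
[[5,20],[18,17],[20,0],[38,20],[39,19],[48,0]]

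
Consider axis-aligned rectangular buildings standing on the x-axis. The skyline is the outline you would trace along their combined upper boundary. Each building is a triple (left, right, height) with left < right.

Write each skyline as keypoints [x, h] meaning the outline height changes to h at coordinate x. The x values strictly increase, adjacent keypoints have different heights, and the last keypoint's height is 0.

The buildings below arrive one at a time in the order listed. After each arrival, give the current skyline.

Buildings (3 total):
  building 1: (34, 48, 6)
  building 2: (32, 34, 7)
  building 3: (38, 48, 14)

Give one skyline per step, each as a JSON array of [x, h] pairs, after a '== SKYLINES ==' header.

== SKYLINES ==
[[34,6],[48,0]]
[[32,7],[34,6],[48,0]]
[[32,7],[34,6],[38,14],[48,0]]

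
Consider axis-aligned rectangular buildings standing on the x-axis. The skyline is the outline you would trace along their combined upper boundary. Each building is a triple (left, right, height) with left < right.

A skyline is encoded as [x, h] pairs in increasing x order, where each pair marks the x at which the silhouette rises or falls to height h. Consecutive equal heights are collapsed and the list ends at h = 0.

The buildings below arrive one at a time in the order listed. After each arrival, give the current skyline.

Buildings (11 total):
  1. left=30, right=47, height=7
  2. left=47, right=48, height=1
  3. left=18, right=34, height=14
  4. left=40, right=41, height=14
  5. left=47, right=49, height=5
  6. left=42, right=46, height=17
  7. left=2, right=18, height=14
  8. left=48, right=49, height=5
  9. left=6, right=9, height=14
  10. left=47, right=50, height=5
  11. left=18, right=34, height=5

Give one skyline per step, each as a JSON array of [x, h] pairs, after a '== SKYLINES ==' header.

== SKYLINES ==
[[30,7],[47,0]]
[[30,7],[47,1],[48,0]]
[[18,14],[34,7],[47,1],[48,0]]
[[18,14],[34,7],[40,14],[41,7],[47,1],[48,0]]
[[18,14],[34,7],[40,14],[41,7],[47,5],[49,0]]
[[18,14],[34,7],[40,14],[41,7],[42,17],[46,7],[47,5],[49,0]]
[[2,14],[34,7],[40,14],[41,7],[42,17],[46,7],[47,5],[49,0]]
[[2,14],[34,7],[40,14],[41,7],[42,17],[46,7],[47,5],[49,0]]
[[2,14],[34,7],[40,14],[41,7],[42,17],[46,7],[47,5],[49,0]]
[[2,14],[34,7],[40,14],[41,7],[42,17],[46,7],[47,5],[50,0]]
[[2,14],[34,7],[40,14],[41,7],[42,17],[46,7],[47,5],[50,0]]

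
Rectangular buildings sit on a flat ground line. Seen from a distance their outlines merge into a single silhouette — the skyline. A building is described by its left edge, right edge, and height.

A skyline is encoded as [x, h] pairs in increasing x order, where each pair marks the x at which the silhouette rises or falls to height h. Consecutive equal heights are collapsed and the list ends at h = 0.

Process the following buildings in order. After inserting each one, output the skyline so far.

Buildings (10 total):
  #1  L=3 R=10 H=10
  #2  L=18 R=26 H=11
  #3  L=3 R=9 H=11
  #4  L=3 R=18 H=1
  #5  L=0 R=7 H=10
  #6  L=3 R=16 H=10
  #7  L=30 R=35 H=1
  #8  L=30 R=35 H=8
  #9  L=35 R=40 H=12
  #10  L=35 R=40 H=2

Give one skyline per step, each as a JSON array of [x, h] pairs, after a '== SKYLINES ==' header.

== SKYLINES ==
[[3,10],[10,0]]
[[3,10],[10,0],[18,11],[26,0]]
[[3,11],[9,10],[10,0],[18,11],[26,0]]
[[3,11],[9,10],[10,1],[18,11],[26,0]]
[[0,10],[3,11],[9,10],[10,1],[18,11],[26,0]]
[[0,10],[3,11],[9,10],[16,1],[18,11],[26,0]]
[[0,10],[3,11],[9,10],[16,1],[18,11],[26,0],[30,1],[35,0]]
[[0,10],[3,11],[9,10],[16,1],[18,11],[26,0],[30,8],[35,0]]
[[0,10],[3,11],[9,10],[16,1],[18,11],[26,0],[30,8],[35,12],[40,0]]
[[0,10],[3,11],[9,10],[16,1],[18,11],[26,0],[30,8],[35,12],[40,0]]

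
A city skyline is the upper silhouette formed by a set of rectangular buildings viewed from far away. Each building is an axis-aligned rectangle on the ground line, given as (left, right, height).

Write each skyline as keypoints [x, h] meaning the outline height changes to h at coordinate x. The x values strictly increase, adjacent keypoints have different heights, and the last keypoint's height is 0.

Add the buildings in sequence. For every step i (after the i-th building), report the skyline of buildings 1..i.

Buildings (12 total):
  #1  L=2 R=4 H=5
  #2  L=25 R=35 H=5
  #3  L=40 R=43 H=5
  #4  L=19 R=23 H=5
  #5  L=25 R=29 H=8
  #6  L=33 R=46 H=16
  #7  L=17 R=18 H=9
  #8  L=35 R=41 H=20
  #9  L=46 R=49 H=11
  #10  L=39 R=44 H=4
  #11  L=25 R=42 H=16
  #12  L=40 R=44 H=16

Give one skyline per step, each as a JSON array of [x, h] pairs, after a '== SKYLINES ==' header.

== SKYLINES ==
[[2,5],[4,0]]
[[2,5],[4,0],[25,5],[35,0]]
[[2,5],[4,0],[25,5],[35,0],[40,5],[43,0]]
[[2,5],[4,0],[19,5],[23,0],[25,5],[35,0],[40,5],[43,0]]
[[2,5],[4,0],[19,5],[23,0],[25,8],[29,5],[35,0],[40,5],[43,0]]
[[2,5],[4,0],[19,5],[23,0],[25,8],[29,5],[33,16],[46,0]]
[[2,5],[4,0],[17,9],[18,0],[19,5],[23,0],[25,8],[29,5],[33,16],[46,0]]
[[2,5],[4,0],[17,9],[18,0],[19,5],[23,0],[25,8],[29,5],[33,16],[35,20],[41,16],[46,0]]
[[2,5],[4,0],[17,9],[18,0],[19,5],[23,0],[25,8],[29,5],[33,16],[35,20],[41,16],[46,11],[49,0]]
[[2,5],[4,0],[17,9],[18,0],[19,5],[23,0],[25,8],[29,5],[33,16],[35,20],[41,16],[46,11],[49,0]]
[[2,5],[4,0],[17,9],[18,0],[19,5],[23,0],[25,16],[35,20],[41,16],[46,11],[49,0]]
[[2,5],[4,0],[17,9],[18,0],[19,5],[23,0],[25,16],[35,20],[41,16],[46,11],[49,0]]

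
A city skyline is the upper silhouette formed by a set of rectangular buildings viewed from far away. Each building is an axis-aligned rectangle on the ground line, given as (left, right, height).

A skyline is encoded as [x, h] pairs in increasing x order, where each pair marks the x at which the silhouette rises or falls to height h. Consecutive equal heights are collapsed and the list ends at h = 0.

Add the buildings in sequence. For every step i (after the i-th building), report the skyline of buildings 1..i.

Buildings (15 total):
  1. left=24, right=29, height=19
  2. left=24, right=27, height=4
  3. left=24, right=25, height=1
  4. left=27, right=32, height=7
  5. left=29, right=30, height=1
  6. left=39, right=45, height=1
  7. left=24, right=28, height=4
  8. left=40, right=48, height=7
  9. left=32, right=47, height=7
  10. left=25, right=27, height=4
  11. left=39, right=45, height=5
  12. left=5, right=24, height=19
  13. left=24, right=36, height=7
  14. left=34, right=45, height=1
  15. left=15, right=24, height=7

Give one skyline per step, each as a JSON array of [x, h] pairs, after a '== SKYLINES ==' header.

== SKYLINES ==
[[24,19],[29,0]]
[[24,19],[29,0]]
[[24,19],[29,0]]
[[24,19],[29,7],[32,0]]
[[24,19],[29,7],[32,0]]
[[24,19],[29,7],[32,0],[39,1],[45,0]]
[[24,19],[29,7],[32,0],[39,1],[45,0]]
[[24,19],[29,7],[32,0],[39,1],[40,7],[48,0]]
[[24,19],[29,7],[48,0]]
[[24,19],[29,7],[48,0]]
[[24,19],[29,7],[48,0]]
[[5,19],[29,7],[48,0]]
[[5,19],[29,7],[48,0]]
[[5,19],[29,7],[48,0]]
[[5,19],[29,7],[48,0]]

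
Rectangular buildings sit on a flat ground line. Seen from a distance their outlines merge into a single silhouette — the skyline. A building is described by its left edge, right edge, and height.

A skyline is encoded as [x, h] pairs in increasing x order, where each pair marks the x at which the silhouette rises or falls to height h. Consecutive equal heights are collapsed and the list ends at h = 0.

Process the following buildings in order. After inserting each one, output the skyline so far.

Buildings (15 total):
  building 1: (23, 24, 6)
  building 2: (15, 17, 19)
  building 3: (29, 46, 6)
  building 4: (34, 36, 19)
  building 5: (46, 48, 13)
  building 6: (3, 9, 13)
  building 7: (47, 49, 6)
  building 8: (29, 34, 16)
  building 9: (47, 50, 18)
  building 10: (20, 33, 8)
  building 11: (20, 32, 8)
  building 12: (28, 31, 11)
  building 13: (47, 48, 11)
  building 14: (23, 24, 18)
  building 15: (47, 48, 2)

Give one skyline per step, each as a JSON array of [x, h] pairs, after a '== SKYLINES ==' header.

== SKYLINES ==
[[23,6],[24,0]]
[[15,19],[17,0],[23,6],[24,0]]
[[15,19],[17,0],[23,6],[24,0],[29,6],[46,0]]
[[15,19],[17,0],[23,6],[24,0],[29,6],[34,19],[36,6],[46,0]]
[[15,19],[17,0],[23,6],[24,0],[29,6],[34,19],[36,6],[46,13],[48,0]]
[[3,13],[9,0],[15,19],[17,0],[23,6],[24,0],[29,6],[34,19],[36,6],[46,13],[48,0]]
[[3,13],[9,0],[15,19],[17,0],[23,6],[24,0],[29,6],[34,19],[36,6],[46,13],[48,6],[49,0]]
[[3,13],[9,0],[15,19],[17,0],[23,6],[24,0],[29,16],[34,19],[36,6],[46,13],[48,6],[49,0]]
[[3,13],[9,0],[15,19],[17,0],[23,6],[24,0],[29,16],[34,19],[36,6],[46,13],[47,18],[50,0]]
[[3,13],[9,0],[15,19],[17,0],[20,8],[29,16],[34,19],[36,6],[46,13],[47,18],[50,0]]
[[3,13],[9,0],[15,19],[17,0],[20,8],[29,16],[34,19],[36,6],[46,13],[47,18],[50,0]]
[[3,13],[9,0],[15,19],[17,0],[20,8],[28,11],[29,16],[34,19],[36,6],[46,13],[47,18],[50,0]]
[[3,13],[9,0],[15,19],[17,0],[20,8],[28,11],[29,16],[34,19],[36,6],[46,13],[47,18],[50,0]]
[[3,13],[9,0],[15,19],[17,0],[20,8],[23,18],[24,8],[28,11],[29,16],[34,19],[36,6],[46,13],[47,18],[50,0]]
[[3,13],[9,0],[15,19],[17,0],[20,8],[23,18],[24,8],[28,11],[29,16],[34,19],[36,6],[46,13],[47,18],[50,0]]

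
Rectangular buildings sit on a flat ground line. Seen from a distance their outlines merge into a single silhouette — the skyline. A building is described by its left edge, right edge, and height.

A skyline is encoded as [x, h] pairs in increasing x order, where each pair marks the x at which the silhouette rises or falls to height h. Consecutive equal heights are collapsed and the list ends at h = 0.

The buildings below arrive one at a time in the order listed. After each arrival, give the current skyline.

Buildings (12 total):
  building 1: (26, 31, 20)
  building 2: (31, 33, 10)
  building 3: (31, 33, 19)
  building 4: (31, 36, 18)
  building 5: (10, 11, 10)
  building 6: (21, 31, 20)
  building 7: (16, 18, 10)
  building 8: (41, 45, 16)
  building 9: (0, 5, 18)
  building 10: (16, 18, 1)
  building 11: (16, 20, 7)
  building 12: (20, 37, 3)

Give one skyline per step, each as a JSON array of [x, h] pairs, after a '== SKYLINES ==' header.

== SKYLINES ==
[[26,20],[31,0]]
[[26,20],[31,10],[33,0]]
[[26,20],[31,19],[33,0]]
[[26,20],[31,19],[33,18],[36,0]]
[[10,10],[11,0],[26,20],[31,19],[33,18],[36,0]]
[[10,10],[11,0],[21,20],[31,19],[33,18],[36,0]]
[[10,10],[11,0],[16,10],[18,0],[21,20],[31,19],[33,18],[36,0]]
[[10,10],[11,0],[16,10],[18,0],[21,20],[31,19],[33,18],[36,0],[41,16],[45,0]]
[[0,18],[5,0],[10,10],[11,0],[16,10],[18,0],[21,20],[31,19],[33,18],[36,0],[41,16],[45,0]]
[[0,18],[5,0],[10,10],[11,0],[16,10],[18,0],[21,20],[31,19],[33,18],[36,0],[41,16],[45,0]]
[[0,18],[5,0],[10,10],[11,0],[16,10],[18,7],[20,0],[21,20],[31,19],[33,18],[36,0],[41,16],[45,0]]
[[0,18],[5,0],[10,10],[11,0],[16,10],[18,7],[20,3],[21,20],[31,19],[33,18],[36,3],[37,0],[41,16],[45,0]]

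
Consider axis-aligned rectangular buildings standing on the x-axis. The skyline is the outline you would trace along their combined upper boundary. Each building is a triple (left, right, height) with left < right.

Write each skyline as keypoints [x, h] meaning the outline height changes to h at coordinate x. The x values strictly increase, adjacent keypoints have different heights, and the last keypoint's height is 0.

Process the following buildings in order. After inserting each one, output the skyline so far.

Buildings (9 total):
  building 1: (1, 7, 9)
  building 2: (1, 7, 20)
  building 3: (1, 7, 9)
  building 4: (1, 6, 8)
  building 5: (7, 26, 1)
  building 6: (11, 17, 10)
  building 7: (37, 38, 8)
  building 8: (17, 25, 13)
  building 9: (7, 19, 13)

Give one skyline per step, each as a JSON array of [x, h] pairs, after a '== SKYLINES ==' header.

== SKYLINES ==
[[1,9],[7,0]]
[[1,20],[7,0]]
[[1,20],[7,0]]
[[1,20],[7,0]]
[[1,20],[7,1],[26,0]]
[[1,20],[7,1],[11,10],[17,1],[26,0]]
[[1,20],[7,1],[11,10],[17,1],[26,0],[37,8],[38,0]]
[[1,20],[7,1],[11,10],[17,13],[25,1],[26,0],[37,8],[38,0]]
[[1,20],[7,13],[25,1],[26,0],[37,8],[38,0]]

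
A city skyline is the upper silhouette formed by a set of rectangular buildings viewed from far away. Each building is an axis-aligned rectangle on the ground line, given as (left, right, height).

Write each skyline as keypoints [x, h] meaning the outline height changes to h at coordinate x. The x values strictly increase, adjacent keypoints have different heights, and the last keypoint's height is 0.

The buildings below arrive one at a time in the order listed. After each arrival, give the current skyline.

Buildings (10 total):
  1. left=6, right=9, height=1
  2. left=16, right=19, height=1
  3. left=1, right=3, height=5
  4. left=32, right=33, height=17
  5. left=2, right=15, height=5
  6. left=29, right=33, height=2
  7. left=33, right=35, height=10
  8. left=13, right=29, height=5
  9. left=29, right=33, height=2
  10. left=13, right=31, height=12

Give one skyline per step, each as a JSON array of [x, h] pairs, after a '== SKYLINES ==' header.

== SKYLINES ==
[[6,1],[9,0]]
[[6,1],[9,0],[16,1],[19,0]]
[[1,5],[3,0],[6,1],[9,0],[16,1],[19,0]]
[[1,5],[3,0],[6,1],[9,0],[16,1],[19,0],[32,17],[33,0]]
[[1,5],[15,0],[16,1],[19,0],[32,17],[33,0]]
[[1,5],[15,0],[16,1],[19,0],[29,2],[32,17],[33,0]]
[[1,5],[15,0],[16,1],[19,0],[29,2],[32,17],[33,10],[35,0]]
[[1,5],[29,2],[32,17],[33,10],[35,0]]
[[1,5],[29,2],[32,17],[33,10],[35,0]]
[[1,5],[13,12],[31,2],[32,17],[33,10],[35,0]]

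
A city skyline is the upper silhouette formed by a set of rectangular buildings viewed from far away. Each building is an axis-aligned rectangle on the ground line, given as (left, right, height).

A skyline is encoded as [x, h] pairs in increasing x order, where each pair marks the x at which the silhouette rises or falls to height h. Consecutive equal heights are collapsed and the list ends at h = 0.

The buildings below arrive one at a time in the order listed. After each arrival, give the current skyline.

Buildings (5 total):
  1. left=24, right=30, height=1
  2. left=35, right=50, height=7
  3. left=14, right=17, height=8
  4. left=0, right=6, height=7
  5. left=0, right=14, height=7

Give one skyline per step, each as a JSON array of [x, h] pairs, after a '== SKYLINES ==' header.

== SKYLINES ==
[[24,1],[30,0]]
[[24,1],[30,0],[35,7],[50,0]]
[[14,8],[17,0],[24,1],[30,0],[35,7],[50,0]]
[[0,7],[6,0],[14,8],[17,0],[24,1],[30,0],[35,7],[50,0]]
[[0,7],[14,8],[17,0],[24,1],[30,0],[35,7],[50,0]]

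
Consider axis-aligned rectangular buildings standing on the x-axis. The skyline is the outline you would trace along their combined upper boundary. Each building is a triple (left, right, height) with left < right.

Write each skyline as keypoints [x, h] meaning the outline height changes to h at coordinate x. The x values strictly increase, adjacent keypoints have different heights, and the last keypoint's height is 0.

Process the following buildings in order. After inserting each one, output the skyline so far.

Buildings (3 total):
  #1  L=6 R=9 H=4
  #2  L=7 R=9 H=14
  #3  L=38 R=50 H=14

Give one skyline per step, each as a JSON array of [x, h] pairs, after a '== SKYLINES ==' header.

== SKYLINES ==
[[6,4],[9,0]]
[[6,4],[7,14],[9,0]]
[[6,4],[7,14],[9,0],[38,14],[50,0]]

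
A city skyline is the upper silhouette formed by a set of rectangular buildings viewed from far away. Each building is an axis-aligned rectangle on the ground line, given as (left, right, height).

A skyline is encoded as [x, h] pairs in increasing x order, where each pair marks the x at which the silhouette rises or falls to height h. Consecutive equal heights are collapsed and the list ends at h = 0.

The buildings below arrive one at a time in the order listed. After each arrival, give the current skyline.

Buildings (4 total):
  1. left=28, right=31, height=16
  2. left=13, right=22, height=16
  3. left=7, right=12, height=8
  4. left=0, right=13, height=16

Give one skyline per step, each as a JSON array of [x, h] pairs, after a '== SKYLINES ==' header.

== SKYLINES ==
[[28,16],[31,0]]
[[13,16],[22,0],[28,16],[31,0]]
[[7,8],[12,0],[13,16],[22,0],[28,16],[31,0]]
[[0,16],[22,0],[28,16],[31,0]]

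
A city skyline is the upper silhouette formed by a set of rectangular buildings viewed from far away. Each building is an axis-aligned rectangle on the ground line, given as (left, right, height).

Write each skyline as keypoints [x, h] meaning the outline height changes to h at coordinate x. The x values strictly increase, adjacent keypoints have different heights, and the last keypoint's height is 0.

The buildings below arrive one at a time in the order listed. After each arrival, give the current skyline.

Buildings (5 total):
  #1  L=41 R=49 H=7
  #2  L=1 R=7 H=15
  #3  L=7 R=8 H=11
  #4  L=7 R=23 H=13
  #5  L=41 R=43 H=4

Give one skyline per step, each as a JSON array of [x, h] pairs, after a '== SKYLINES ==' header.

== SKYLINES ==
[[41,7],[49,0]]
[[1,15],[7,0],[41,7],[49,0]]
[[1,15],[7,11],[8,0],[41,7],[49,0]]
[[1,15],[7,13],[23,0],[41,7],[49,0]]
[[1,15],[7,13],[23,0],[41,7],[49,0]]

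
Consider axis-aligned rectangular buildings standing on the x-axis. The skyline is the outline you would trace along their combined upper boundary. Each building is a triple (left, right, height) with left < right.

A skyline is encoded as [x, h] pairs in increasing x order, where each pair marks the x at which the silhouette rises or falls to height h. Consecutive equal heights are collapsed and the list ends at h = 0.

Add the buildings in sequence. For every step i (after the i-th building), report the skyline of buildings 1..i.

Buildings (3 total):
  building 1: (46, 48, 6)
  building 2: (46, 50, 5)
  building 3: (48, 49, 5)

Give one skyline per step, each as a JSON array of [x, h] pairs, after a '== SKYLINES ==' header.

== SKYLINES ==
[[46,6],[48,0]]
[[46,6],[48,5],[50,0]]
[[46,6],[48,5],[50,0]]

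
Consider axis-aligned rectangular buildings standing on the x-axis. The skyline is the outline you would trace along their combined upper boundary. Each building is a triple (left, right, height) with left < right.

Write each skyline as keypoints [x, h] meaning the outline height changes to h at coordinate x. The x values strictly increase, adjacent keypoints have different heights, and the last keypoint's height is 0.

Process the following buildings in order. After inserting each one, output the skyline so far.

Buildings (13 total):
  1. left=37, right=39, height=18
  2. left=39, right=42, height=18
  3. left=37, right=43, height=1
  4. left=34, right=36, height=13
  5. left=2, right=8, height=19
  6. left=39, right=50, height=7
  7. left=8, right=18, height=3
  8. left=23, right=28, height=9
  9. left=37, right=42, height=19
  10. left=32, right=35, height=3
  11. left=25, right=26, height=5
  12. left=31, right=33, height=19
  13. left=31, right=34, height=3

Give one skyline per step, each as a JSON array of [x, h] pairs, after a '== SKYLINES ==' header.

== SKYLINES ==
[[37,18],[39,0]]
[[37,18],[42,0]]
[[37,18],[42,1],[43,0]]
[[34,13],[36,0],[37,18],[42,1],[43,0]]
[[2,19],[8,0],[34,13],[36,0],[37,18],[42,1],[43,0]]
[[2,19],[8,0],[34,13],[36,0],[37,18],[42,7],[50,0]]
[[2,19],[8,3],[18,0],[34,13],[36,0],[37,18],[42,7],[50,0]]
[[2,19],[8,3],[18,0],[23,9],[28,0],[34,13],[36,0],[37,18],[42,7],[50,0]]
[[2,19],[8,3],[18,0],[23,9],[28,0],[34,13],[36,0],[37,19],[42,7],[50,0]]
[[2,19],[8,3],[18,0],[23,9],[28,0],[32,3],[34,13],[36,0],[37,19],[42,7],[50,0]]
[[2,19],[8,3],[18,0],[23,9],[28,0],[32,3],[34,13],[36,0],[37,19],[42,7],[50,0]]
[[2,19],[8,3],[18,0],[23,9],[28,0],[31,19],[33,3],[34,13],[36,0],[37,19],[42,7],[50,0]]
[[2,19],[8,3],[18,0],[23,9],[28,0],[31,19],[33,3],[34,13],[36,0],[37,19],[42,7],[50,0]]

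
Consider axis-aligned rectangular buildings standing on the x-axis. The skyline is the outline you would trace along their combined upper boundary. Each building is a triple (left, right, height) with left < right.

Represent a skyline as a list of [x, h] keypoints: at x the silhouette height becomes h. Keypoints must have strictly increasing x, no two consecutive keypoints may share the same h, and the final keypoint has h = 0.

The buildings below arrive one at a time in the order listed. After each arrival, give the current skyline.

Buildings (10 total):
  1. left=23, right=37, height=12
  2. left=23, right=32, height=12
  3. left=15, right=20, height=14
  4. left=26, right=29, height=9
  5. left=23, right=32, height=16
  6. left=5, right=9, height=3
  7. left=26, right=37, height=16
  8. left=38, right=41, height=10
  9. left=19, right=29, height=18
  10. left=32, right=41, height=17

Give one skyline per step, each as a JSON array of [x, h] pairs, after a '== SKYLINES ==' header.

== SKYLINES ==
[[23,12],[37,0]]
[[23,12],[37,0]]
[[15,14],[20,0],[23,12],[37,0]]
[[15,14],[20,0],[23,12],[37,0]]
[[15,14],[20,0],[23,16],[32,12],[37,0]]
[[5,3],[9,0],[15,14],[20,0],[23,16],[32,12],[37,0]]
[[5,3],[9,0],[15,14],[20,0],[23,16],[37,0]]
[[5,3],[9,0],[15,14],[20,0],[23,16],[37,0],[38,10],[41,0]]
[[5,3],[9,0],[15,14],[19,18],[29,16],[37,0],[38,10],[41,0]]
[[5,3],[9,0],[15,14],[19,18],[29,16],[32,17],[41,0]]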